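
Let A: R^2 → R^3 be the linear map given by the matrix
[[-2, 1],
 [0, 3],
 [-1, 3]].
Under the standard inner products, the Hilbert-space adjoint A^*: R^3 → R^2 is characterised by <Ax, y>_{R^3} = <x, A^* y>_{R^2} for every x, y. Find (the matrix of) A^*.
A^* = A^T =
[[-2, 0, -1],
 [1, 3, 3]]

For real matrices with standard dot products, the defining identity <Ax, y> = <x, A^* y> gives (Ax)^T y = x^T (A^*) y, i.e. x^T A^T y = x^T (A^*) y. Since this holds for all x, y, we must have A^* = A^T. Therefore
A^* =
[[-2, 0, -1],
 [1, 3, 3]].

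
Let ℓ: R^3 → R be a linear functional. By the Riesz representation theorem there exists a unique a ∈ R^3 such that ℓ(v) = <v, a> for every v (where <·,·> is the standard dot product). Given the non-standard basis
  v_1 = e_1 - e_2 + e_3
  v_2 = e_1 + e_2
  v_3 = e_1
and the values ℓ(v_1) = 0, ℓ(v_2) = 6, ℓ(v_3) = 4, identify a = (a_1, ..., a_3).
a = (4, 2, -2)

Write a = (a_1, ..., a_3) in the standard basis. For each basis vector v_i, ℓ(v_i) = <v_i, a> is a linear equation in the a_j's. Collect the n equations into a matrix system V a = ℓ, where row i of V is v_i (expressed in the standard basis). Since V is invertible (lower-triangular with 1s on the diagonal, up to permutation), solve by back-substitution:
  V =
[[1, -1, 1],
 [1, 1, 0],
 [1, 0, 0]]
  V a = (0, 6, 4)
Solving gives a = (4, 2, -2).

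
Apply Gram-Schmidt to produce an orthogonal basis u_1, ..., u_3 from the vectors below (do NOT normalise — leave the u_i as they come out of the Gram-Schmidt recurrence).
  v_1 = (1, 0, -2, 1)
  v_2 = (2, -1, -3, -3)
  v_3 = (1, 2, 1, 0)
Orthogonal basis:
  u_1 = (1, 0, -2, 1)
  u_2 = (7/6, -1, -4/3, -23/6)
  u_3 = (147/113, 213/113, 58/113, -31/113)

Apply the Gram-Schmidt recurrence
  u_1 = v_1
  u_i = v_i − Σ_{j<i} ((v_i · u_j) / (u_j · u_j)) · u_j.

Step by step this gives:
  u_1 = (1, 0, -2, 1)
  u_2 = (7/6, -1, -4/3, -23/6)
  u_3 = (147/113, 213/113, 58/113, -31/113)

Orthogonality check:
  u_2 · u_1 = 0 (should be 0)
  u_3 · u_1 = 0 (should be 0)
  u_3 · u_2 = 0 (should be 0)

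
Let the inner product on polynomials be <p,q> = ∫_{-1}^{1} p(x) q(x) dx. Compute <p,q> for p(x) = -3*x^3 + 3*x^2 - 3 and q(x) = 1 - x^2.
<p,q> = -16/5

Expand the product: p(x)·q(x) = 3*x^5 - 3*x^4 - 3*x^3 + 6*x^2 - 3.
∫_{-1}^{1} of each monomial x^k gives [2/(k+1) if k even, 0 if k odd]. Integrating term-by-term (or equivalently evaluating the antiderivative F(x) = x^6/2 - 3*x^5/5 - 3*x^4/4 + 2*x^3 - 3*x at the endpoints):
  F(1) − F(−1) = -37/20 − (27/20) = -16/5.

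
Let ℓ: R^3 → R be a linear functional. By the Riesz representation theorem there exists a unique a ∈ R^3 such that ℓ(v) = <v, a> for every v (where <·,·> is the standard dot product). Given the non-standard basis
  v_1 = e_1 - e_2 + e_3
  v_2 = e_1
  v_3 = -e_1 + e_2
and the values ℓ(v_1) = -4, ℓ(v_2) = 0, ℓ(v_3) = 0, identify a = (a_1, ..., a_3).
a = (0, 0, -4)

Write a = (a_1, ..., a_3) in the standard basis. For each basis vector v_i, ℓ(v_i) = <v_i, a> is a linear equation in the a_j's. Collect the n equations into a matrix system V a = ℓ, where row i of V is v_i (expressed in the standard basis). Since V is invertible (lower-triangular with 1s on the diagonal, up to permutation), solve by back-substitution:
  V =
[[1, -1, 1],
 [1, 0, 0],
 [-1, 1, 0]]
  V a = (-4, 0, 0)
Solving gives a = (0, 0, -4).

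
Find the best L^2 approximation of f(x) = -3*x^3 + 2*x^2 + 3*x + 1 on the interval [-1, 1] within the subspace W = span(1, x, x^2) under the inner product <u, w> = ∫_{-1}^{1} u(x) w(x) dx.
g(x) = 2*x^2 + 6*x/5 + 1

The best approximation g ∈ W is the orthogonal projection of f onto W. Writing g = a_0 + a_1 x + a_2 x^2, the coefficients solve the normal equations G · a = b where
  G_{ij} = <φ_i, φ_j> and b_i = <f, φ_i>, with φ_0 = 1, φ_1 = x, φ_2 = x^2.
G =
  [2, 0, 2/3]
  [0, 2/3, 0]
  [2/3, 0, 2/5],
b = (10/3, 4/5, 22/15).
Solving gives a_0 = 1, a_1 = 6/5, a_2 = 2, so
  g(x) = 2*x^2 + 6*x/5 + 1.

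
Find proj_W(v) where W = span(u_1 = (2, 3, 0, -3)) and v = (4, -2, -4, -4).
proj_W(v) = (14/11, 21/11, 0, -21/11)

Set up U = [u_1 | ... | u_1] ∈ R^(4×1). The projector onto W = col(U) is P = U (U^T U)^(-1) U^T.
Compute U^T U =
  [22],
and U^T v = (14).
Solve U^T U · c = U^T v for the coefficients: c = (7/11). The projection is proj_W(v) = U c.
Check: (v - proj_W(v)) · u_1 = 0  (should be 0).
Result: proj_W(v) = (14/11, 21/11, 0, -21/11).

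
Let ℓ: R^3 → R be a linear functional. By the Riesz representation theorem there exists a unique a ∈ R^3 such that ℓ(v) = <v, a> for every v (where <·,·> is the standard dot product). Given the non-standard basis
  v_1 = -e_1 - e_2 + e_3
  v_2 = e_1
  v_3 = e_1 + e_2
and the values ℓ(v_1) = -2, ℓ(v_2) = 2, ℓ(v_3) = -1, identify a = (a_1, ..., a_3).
a = (2, -3, -3)

Write a = (a_1, ..., a_3) in the standard basis. For each basis vector v_i, ℓ(v_i) = <v_i, a> is a linear equation in the a_j's. Collect the n equations into a matrix system V a = ℓ, where row i of V is v_i (expressed in the standard basis). Since V is invertible (lower-triangular with 1s on the diagonal, up to permutation), solve by back-substitution:
  V =
[[-1, -1, 1],
 [1, 0, 0],
 [1, 1, 0]]
  V a = (-2, 2, -1)
Solving gives a = (2, -3, -3).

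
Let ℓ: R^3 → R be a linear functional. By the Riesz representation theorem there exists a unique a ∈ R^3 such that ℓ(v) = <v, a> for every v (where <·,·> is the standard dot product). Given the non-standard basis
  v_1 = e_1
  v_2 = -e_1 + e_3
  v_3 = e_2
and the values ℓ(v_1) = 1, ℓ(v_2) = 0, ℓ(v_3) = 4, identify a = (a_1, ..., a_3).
a = (1, 4, 1)

Write a = (a_1, ..., a_3) in the standard basis. For each basis vector v_i, ℓ(v_i) = <v_i, a> is a linear equation in the a_j's. Collect the n equations into a matrix system V a = ℓ, where row i of V is v_i (expressed in the standard basis). Since V is invertible (lower-triangular with 1s on the diagonal, up to permutation), solve by back-substitution:
  V =
[[1, 0, 0],
 [-1, 0, 1],
 [0, 1, 0]]
  V a = (1, 0, 4)
Solving gives a = (1, 4, 1).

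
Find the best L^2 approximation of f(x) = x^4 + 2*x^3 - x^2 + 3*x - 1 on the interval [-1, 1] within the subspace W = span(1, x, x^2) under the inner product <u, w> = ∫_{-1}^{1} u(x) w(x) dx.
g(x) = -x^2/7 + 21*x/5 - 38/35

The best approximation g ∈ W is the orthogonal projection of f onto W. Writing g = a_0 + a_1 x + a_2 x^2, the coefficients solve the normal equations G · a = b where
  G_{ij} = <φ_i, φ_j> and b_i = <f, φ_i>, with φ_0 = 1, φ_1 = x, φ_2 = x^2.
G =
  [2, 0, 2/3]
  [0, 2/3, 0]
  [2/3, 0, 2/5],
b = (-34/15, 14/5, -82/105).
Solving gives a_0 = -38/35, a_1 = 21/5, a_2 = -1/7, so
  g(x) = -x^2/7 + 21*x/5 - 38/35.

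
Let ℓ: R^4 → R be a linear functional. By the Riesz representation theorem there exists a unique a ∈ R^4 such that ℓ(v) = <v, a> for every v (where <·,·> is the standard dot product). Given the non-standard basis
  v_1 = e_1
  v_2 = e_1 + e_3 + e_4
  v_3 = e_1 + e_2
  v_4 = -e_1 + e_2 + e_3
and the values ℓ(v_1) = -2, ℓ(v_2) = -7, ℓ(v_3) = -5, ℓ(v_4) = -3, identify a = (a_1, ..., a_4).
a = (-2, -3, -2, -3)

Write a = (a_1, ..., a_4) in the standard basis. For each basis vector v_i, ℓ(v_i) = <v_i, a> is a linear equation in the a_j's. Collect the n equations into a matrix system V a = ℓ, where row i of V is v_i (expressed in the standard basis). Since V is invertible (lower-triangular with 1s on the diagonal, up to permutation), solve by back-substitution:
  V =
[[1, 0, 0, 0],
 [1, 0, 1, 1],
 [1, 1, 0, 0],
 [-1, 1, 1, 0]]
  V a = (-2, -7, -5, -3)
Solving gives a = (-2, -3, -2, -3).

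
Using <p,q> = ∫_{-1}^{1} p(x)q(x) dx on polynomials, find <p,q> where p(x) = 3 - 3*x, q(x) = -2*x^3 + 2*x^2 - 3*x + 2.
<p,q> = 122/5

Expand the product: p(x)·q(x) = 6*x^4 - 12*x^3 + 15*x^2 - 15*x + 6.
∫_{-1}^{1} of each monomial x^k gives [2/(k+1) if k even, 0 if k odd]. Integrating term-by-term (or equivalently evaluating the antiderivative F(x) = 6*x^5/5 - 3*x^4 + 5*x^3 - 15*x^2/2 + 6*x at the endpoints):
  F(1) − F(−1) = 17/10 − (-227/10) = 122/5.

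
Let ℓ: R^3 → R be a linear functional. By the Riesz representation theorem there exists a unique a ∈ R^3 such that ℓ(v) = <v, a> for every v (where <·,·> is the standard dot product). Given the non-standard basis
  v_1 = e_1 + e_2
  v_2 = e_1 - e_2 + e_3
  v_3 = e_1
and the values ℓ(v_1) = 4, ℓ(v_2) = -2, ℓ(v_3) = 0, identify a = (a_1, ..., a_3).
a = (0, 4, 2)

Write a = (a_1, ..., a_3) in the standard basis. For each basis vector v_i, ℓ(v_i) = <v_i, a> is a linear equation in the a_j's. Collect the n equations into a matrix system V a = ℓ, where row i of V is v_i (expressed in the standard basis). Since V is invertible (lower-triangular with 1s on the diagonal, up to permutation), solve by back-substitution:
  V =
[[1, 1, 0],
 [1, -1, 1],
 [1, 0, 0]]
  V a = (4, -2, 0)
Solving gives a = (0, 4, 2).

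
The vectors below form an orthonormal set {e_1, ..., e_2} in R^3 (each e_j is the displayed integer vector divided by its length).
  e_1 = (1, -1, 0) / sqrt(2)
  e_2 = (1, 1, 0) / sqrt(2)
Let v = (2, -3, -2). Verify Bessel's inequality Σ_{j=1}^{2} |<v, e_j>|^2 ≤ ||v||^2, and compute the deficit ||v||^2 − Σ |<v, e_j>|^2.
Σ |<v, e_j>|^2 = 13; ||v||^2 = 17; deficit = 4

Write each e_j = u_j / sqrt(<u_j, u_j>) where u_j is the displayed integer vector. Then <v, e_j> = <v, u_j> / sqrt(<u_j, u_j>), so |<v, e_j>|^2 = <v, u_j>^2 / <u_j, u_j>.
Coefficients: <v, e_1> = 5/sqrt(2), <v, e_2> = -1/sqrt(2).
Square and sum: Σ |<v, e_j>|^2 = 13.
Compute ||v||^2 = v·v = 17.
Deficit = 17 − 13 = 4 ≥ 0, confirming Bessel's inequality. (The deficit equals ||v − Σ <v,e_j> e_j||^2, the squared distance from v to span{e_j}.)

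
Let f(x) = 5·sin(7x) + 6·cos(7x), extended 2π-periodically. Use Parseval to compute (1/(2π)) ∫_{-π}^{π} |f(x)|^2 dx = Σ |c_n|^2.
Σ |c_n|^2 = 61/2

Expand |f|^2 and use orthogonality of {sin(nx), cos(mx)} on [-π, π]:
  ∫_{-π}^{π} sin(nx)^2 dx = π, ∫ cos(mx)^2 dx = π, and cross terms integrate to 0.
So ∫_{-π}^{π} f(x)^2 dx = 5^2 · π + 6^2 · π = (25 + 36)π.
Divide by 2π: (25 + 36)/2 = 61/2.
By Parseval, this equals Σ |c_n|^2.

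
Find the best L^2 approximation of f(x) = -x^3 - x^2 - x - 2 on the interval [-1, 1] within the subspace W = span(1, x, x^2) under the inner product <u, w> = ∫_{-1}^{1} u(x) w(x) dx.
g(x) = -x^2 - 8*x/5 - 2

The best approximation g ∈ W is the orthogonal projection of f onto W. Writing g = a_0 + a_1 x + a_2 x^2, the coefficients solve the normal equations G · a = b where
  G_{ij} = <φ_i, φ_j> and b_i = <f, φ_i>, with φ_0 = 1, φ_1 = x, φ_2 = x^2.
G =
  [2, 0, 2/3]
  [0, 2/3, 0]
  [2/3, 0, 2/5],
b = (-14/3, -16/15, -26/15).
Solving gives a_0 = -2, a_1 = -8/5, a_2 = -1, so
  g(x) = -x^2 - 8*x/5 - 2.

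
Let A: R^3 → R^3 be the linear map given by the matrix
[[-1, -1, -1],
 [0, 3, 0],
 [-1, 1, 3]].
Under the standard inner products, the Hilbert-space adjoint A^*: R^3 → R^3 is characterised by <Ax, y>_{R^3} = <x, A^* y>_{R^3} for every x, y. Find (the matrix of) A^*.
A^* = A^T =
[[-1, 0, -1],
 [-1, 3, 1],
 [-1, 0, 3]]

For real matrices with standard dot products, the defining identity <Ax, y> = <x, A^* y> gives (Ax)^T y = x^T (A^*) y, i.e. x^T A^T y = x^T (A^*) y. Since this holds for all x, y, we must have A^* = A^T. Therefore
A^* =
[[-1, 0, -1],
 [-1, 3, 1],
 [-1, 0, 3]].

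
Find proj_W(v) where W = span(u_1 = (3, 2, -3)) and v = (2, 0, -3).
proj_W(v) = (45/22, 15/11, -45/22)

Set up U = [u_1 | ... | u_1] ∈ R^(3×1). The projector onto W = col(U) is P = U (U^T U)^(-1) U^T.
Compute U^T U =
  [22],
and U^T v = (15).
Solve U^T U · c = U^T v for the coefficients: c = (15/22). The projection is proj_W(v) = U c.
Check: (v - proj_W(v)) · u_1 = 0  (should be 0).
Result: proj_W(v) = (45/22, 15/11, -45/22).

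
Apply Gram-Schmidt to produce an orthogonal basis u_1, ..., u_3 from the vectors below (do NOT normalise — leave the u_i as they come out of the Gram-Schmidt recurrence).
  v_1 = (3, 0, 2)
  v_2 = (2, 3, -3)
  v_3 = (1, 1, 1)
Orthogonal basis:
  u_1 = (3, 0, 2)
  u_2 = (2, 3, -3)
  u_3 = (-48/143, 8/11, 72/143)

Apply the Gram-Schmidt recurrence
  u_1 = v_1
  u_i = v_i − Σ_{j<i} ((v_i · u_j) / (u_j · u_j)) · u_j.

Step by step this gives:
  u_1 = (3, 0, 2)
  u_2 = (2, 3, -3)
  u_3 = (-48/143, 8/11, 72/143)

Orthogonality check:
  u_2 · u_1 = 0 (should be 0)
  u_3 · u_1 = 0 (should be 0)
  u_3 · u_2 = 0 (should be 0)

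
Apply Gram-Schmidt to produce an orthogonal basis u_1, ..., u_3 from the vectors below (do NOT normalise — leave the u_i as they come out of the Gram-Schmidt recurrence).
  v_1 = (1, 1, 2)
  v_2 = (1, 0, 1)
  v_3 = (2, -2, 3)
Orthogonal basis:
  u_1 = (1, 1, 2)
  u_2 = (1/2, -1/2, 0)
  u_3 = (-1, -1, 1)

Apply the Gram-Schmidt recurrence
  u_1 = v_1
  u_i = v_i − Σ_{j<i} ((v_i · u_j) / (u_j · u_j)) · u_j.

Step by step this gives:
  u_1 = (1, 1, 2)
  u_2 = (1/2, -1/2, 0)
  u_3 = (-1, -1, 1)

Orthogonality check:
  u_2 · u_1 = 0 (should be 0)
  u_3 · u_1 = 0 (should be 0)
  u_3 · u_2 = 0 (should be 0)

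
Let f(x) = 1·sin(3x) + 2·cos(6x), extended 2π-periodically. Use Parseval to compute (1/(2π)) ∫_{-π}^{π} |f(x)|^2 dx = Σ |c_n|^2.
Σ |c_n|^2 = 5/2

Expand |f|^2 and use orthogonality of {sin(nx), cos(mx)} on [-π, π]:
  ∫_{-π}^{π} sin(nx)^2 dx = π, ∫ cos(mx)^2 dx = π, and cross terms integrate to 0.
So ∫_{-π}^{π} f(x)^2 dx = 1^2 · π + 2^2 · π = (1 + 4)π.
Divide by 2π: (1 + 4)/2 = 5/2.
By Parseval, this equals Σ |c_n|^2.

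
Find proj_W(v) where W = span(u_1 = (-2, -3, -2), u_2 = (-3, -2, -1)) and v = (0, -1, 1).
proj_W(v) = (-3/14, -1/7, -1/14)

Set up U = [u_1 | ... | u_2] ∈ R^(3×2). The projector onto W = col(U) is P = U (U^T U)^(-1) U^T.
Compute U^T U =
  [17, 14]
  [14, 14],
and U^T v = (1, 1).
Solve U^T U · c = U^T v for the coefficients: c = (0, 1/14). The projection is proj_W(v) = U c.
Check: (v - proj_W(v)) · u_1 = 0  (should be 0).
Check: (v - proj_W(v)) · u_2 = 0  (should be 0).
Result: proj_W(v) = (-3/14, -1/7, -1/14).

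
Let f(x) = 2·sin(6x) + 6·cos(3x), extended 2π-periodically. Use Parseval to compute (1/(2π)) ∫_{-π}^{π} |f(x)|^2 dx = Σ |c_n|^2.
Σ |c_n|^2 = 20

Expand |f|^2 and use orthogonality of {sin(nx), cos(mx)} on [-π, π]:
  ∫_{-π}^{π} sin(nx)^2 dx = π, ∫ cos(mx)^2 dx = π, and cross terms integrate to 0.
So ∫_{-π}^{π} f(x)^2 dx = 2^2 · π + 6^2 · π = (4 + 36)π.
Divide by 2π: (4 + 36)/2 = 20.
By Parseval, this equals Σ |c_n|^2.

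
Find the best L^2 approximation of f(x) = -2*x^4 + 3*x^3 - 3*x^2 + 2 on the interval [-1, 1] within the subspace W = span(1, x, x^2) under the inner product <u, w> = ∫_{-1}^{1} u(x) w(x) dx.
g(x) = -33*x^2/7 + 9*x/5 + 76/35

The best approximation g ∈ W is the orthogonal projection of f onto W. Writing g = a_0 + a_1 x + a_2 x^2, the coefficients solve the normal equations G · a = b where
  G_{ij} = <φ_i, φ_j> and b_i = <f, φ_i>, with φ_0 = 1, φ_1 = x, φ_2 = x^2.
G =
  [2, 0, 2/3]
  [0, 2/3, 0]
  [2/3, 0, 2/5],
b = (6/5, 6/5, -46/105).
Solving gives a_0 = 76/35, a_1 = 9/5, a_2 = -33/7, so
  g(x) = -33*x^2/7 + 9*x/5 + 76/35.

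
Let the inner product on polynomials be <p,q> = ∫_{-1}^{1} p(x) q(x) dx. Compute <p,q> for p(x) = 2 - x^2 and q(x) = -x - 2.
<p,q> = -20/3

Expand the product: p(x)·q(x) = x^3 + 2*x^2 - 2*x - 4.
∫_{-1}^{1} of each monomial x^k gives [2/(k+1) if k even, 0 if k odd]. Integrating term-by-term (or equivalently evaluating the antiderivative F(x) = x^4/4 + 2*x^3/3 - x^2 - 4*x at the endpoints):
  F(1) − F(−1) = -49/12 − (31/12) = -20/3.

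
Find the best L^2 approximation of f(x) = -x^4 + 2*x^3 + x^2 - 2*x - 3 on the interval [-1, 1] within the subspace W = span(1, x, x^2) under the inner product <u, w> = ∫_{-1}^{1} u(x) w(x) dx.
g(x) = x^2/7 - 4*x/5 - 102/35

The best approximation g ∈ W is the orthogonal projection of f onto W. Writing g = a_0 + a_1 x + a_2 x^2, the coefficients solve the normal equations G · a = b where
  G_{ij} = <φ_i, φ_j> and b_i = <f, φ_i>, with φ_0 = 1, φ_1 = x, φ_2 = x^2.
G =
  [2, 0, 2/3]
  [0, 2/3, 0]
  [2/3, 0, 2/5],
b = (-86/15, -8/15, -66/35).
Solving gives a_0 = -102/35, a_1 = -4/5, a_2 = 1/7, so
  g(x) = x^2/7 - 4*x/5 - 102/35.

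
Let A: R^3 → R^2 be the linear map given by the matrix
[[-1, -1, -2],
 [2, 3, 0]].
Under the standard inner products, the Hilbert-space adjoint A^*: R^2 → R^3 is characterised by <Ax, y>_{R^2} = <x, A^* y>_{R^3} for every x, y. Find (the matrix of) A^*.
A^* = A^T =
[[-1, 2],
 [-1, 3],
 [-2, 0]]

For real matrices with standard dot products, the defining identity <Ax, y> = <x, A^* y> gives (Ax)^T y = x^T (A^*) y, i.e. x^T A^T y = x^T (A^*) y. Since this holds for all x, y, we must have A^* = A^T. Therefore
A^* =
[[-1, 2],
 [-1, 3],
 [-2, 0]].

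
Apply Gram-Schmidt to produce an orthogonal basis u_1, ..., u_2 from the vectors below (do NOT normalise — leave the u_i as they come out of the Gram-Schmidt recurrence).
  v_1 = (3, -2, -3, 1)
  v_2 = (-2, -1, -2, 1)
Orthogonal basis:
  u_1 = (3, -2, -3, 1)
  u_2 = (-55/23, -17/23, -37/23, 20/23)

Apply the Gram-Schmidt recurrence
  u_1 = v_1
  u_i = v_i − Σ_{j<i} ((v_i · u_j) / (u_j · u_j)) · u_j.

Step by step this gives:
  u_1 = (3, -2, -3, 1)
  u_2 = (-55/23, -17/23, -37/23, 20/23)

Orthogonality check:
  u_2 · u_1 = 0 (should be 0)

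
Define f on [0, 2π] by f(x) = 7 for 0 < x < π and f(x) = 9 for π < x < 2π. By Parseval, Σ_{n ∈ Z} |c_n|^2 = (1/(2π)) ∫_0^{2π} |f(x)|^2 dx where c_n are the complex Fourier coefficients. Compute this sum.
Σ |c_n|^2 = 65

Parseval equates the L^2 energy of f (normalised by 1/(2π)) with the ℓ^2 sum of its Fourier coefficients: (1/(2π)) ∫_0^{2π} |f|^2 = Σ |c_n|^2.
Compute the left side: (1/(2π)) [∫_0^π 7^2 dx + ∫_π^{2π} 9^2 dx] = (1/(2π)) · (49π + 81π) = (49 + 81)/2 = 65.
So Σ_{n ∈ Z} |c_n|^2 = 65.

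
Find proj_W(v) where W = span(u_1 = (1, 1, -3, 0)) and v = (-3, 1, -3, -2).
proj_W(v) = (7/11, 7/11, -21/11, 0)

Set up U = [u_1 | ... | u_1] ∈ R^(4×1). The projector onto W = col(U) is P = U (U^T U)^(-1) U^T.
Compute U^T U =
  [11],
and U^T v = (7).
Solve U^T U · c = U^T v for the coefficients: c = (7/11). The projection is proj_W(v) = U c.
Check: (v - proj_W(v)) · u_1 = 0  (should be 0).
Result: proj_W(v) = (7/11, 7/11, -21/11, 0).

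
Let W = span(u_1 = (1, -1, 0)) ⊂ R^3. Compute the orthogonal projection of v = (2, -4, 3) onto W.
proj_W(v) = (3, -3, 0)

Set up U = [u_1 | ... | u_1] ∈ R^(3×1). The projector onto W = col(U) is P = U (U^T U)^(-1) U^T.
Compute U^T U =
  [2],
and U^T v = (6).
Solve U^T U · c = U^T v for the coefficients: c = (3). The projection is proj_W(v) = U c.
Check: (v - proj_W(v)) · u_1 = 0  (should be 0).
Result: proj_W(v) = (3, -3, 0).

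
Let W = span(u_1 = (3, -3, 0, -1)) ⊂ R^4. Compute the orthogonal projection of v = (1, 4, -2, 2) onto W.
proj_W(v) = (-33/19, 33/19, 0, 11/19)

Set up U = [u_1 | ... | u_1] ∈ R^(4×1). The projector onto W = col(U) is P = U (U^T U)^(-1) U^T.
Compute U^T U =
  [19],
and U^T v = (-11).
Solve U^T U · c = U^T v for the coefficients: c = (-11/19). The projection is proj_W(v) = U c.
Check: (v - proj_W(v)) · u_1 = 0  (should be 0).
Result: proj_W(v) = (-33/19, 33/19, 0, 11/19).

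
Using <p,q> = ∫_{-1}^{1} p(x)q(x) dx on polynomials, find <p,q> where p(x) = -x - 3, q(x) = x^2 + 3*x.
<p,q> = -4

Expand the product: p(x)·q(x) = -x^3 - 6*x^2 - 9*x.
∫_{-1}^{1} of each monomial x^k gives [2/(k+1) if k even, 0 if k odd]. Integrating term-by-term (or equivalently evaluating the antiderivative F(x) = -x^4/4 - 2*x^3 - 9*x^2/2 at the endpoints):
  F(1) − F(−1) = -27/4 − (-11/4) = -4.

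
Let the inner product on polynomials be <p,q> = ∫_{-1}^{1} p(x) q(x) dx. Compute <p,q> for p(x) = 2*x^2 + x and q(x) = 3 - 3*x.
<p,q> = 2

Expand the product: p(x)·q(x) = -6*x^3 + 3*x^2 + 3*x.
∫_{-1}^{1} of each monomial x^k gives [2/(k+1) if k even, 0 if k odd]. Integrating term-by-term (or equivalently evaluating the antiderivative F(x) = -3*x^4/2 + x^3 + 3*x^2/2 at the endpoints):
  F(1) − F(−1) = 1 − (-1) = 2.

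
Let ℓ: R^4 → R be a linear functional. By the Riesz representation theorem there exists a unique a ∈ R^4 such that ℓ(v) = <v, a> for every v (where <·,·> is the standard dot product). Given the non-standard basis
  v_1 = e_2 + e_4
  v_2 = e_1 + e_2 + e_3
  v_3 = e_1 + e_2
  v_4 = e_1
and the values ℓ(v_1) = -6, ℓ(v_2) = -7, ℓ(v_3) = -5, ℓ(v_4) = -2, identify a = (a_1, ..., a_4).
a = (-2, -3, -2, -3)

Write a = (a_1, ..., a_4) in the standard basis. For each basis vector v_i, ℓ(v_i) = <v_i, a> is a linear equation in the a_j's. Collect the n equations into a matrix system V a = ℓ, where row i of V is v_i (expressed in the standard basis). Since V is invertible (lower-triangular with 1s on the diagonal, up to permutation), solve by back-substitution:
  V =
[[0, 1, 0, 1],
 [1, 1, 1, 0],
 [1, 1, 0, 0],
 [1, 0, 0, 0]]
  V a = (-6, -7, -5, -2)
Solving gives a = (-2, -3, -2, -3).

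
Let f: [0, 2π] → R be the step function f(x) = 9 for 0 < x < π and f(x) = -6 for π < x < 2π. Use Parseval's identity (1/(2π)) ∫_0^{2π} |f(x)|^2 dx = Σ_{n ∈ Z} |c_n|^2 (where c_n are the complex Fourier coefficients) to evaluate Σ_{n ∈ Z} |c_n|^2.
Σ |c_n|^2 = 117/2

Parseval equates the L^2 energy of f (normalised by 1/(2π)) with the ℓ^2 sum of its Fourier coefficients: (1/(2π)) ∫_0^{2π} |f|^2 = Σ |c_n|^2.
Compute the left side: (1/(2π)) [∫_0^π 9^2 dx + ∫_π^{2π} (-6)^2 dx] = (1/(2π)) · (81π + 36π) = (81 + 36)/2 = 117/2.
So Σ_{n ∈ Z} |c_n|^2 = 117/2.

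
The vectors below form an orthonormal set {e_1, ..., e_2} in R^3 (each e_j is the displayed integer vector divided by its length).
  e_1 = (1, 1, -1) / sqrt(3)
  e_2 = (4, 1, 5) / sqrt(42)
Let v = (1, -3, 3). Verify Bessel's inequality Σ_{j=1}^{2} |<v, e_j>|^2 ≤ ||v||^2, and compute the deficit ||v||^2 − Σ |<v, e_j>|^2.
Σ |<v, e_j>|^2 = 101/7; ||v||^2 = 19; deficit = 32/7

Write each e_j = u_j / sqrt(<u_j, u_j>) where u_j is the displayed integer vector. Then <v, e_j> = <v, u_j> / sqrt(<u_j, u_j>), so |<v, e_j>|^2 = <v, u_j>^2 / <u_j, u_j>.
Coefficients: <v, e_1> = -5/sqrt(3), <v, e_2> = 16/sqrt(42).
Square and sum: Σ |<v, e_j>|^2 = 101/7.
Compute ||v||^2 = v·v = 19.
Deficit = 19 − 101/7 = 32/7 ≥ 0, confirming Bessel's inequality. (The deficit equals ||v − Σ <v,e_j> e_j||^2, the squared distance from v to span{e_j}.)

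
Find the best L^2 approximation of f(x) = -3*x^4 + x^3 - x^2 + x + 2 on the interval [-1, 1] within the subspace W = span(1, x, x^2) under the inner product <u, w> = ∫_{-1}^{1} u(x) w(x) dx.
g(x) = -25*x^2/7 + 8*x/5 + 79/35

The best approximation g ∈ W is the orthogonal projection of f onto W. Writing g = a_0 + a_1 x + a_2 x^2, the coefficients solve the normal equations G · a = b where
  G_{ij} = <φ_i, φ_j> and b_i = <f, φ_i>, with φ_0 = 1, φ_1 = x, φ_2 = x^2.
G =
  [2, 0, 2/3]
  [0, 2/3, 0]
  [2/3, 0, 2/5],
b = (32/15, 16/15, 8/105).
Solving gives a_0 = 79/35, a_1 = 8/5, a_2 = -25/7, so
  g(x) = -25*x^2/7 + 8*x/5 + 79/35.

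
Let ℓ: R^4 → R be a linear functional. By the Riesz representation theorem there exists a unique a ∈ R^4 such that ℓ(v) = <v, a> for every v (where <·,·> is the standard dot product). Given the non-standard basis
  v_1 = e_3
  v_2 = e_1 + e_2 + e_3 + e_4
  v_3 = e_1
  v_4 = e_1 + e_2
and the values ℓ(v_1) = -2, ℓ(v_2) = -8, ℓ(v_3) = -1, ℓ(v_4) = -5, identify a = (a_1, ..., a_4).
a = (-1, -4, -2, -1)

Write a = (a_1, ..., a_4) in the standard basis. For each basis vector v_i, ℓ(v_i) = <v_i, a> is a linear equation in the a_j's. Collect the n equations into a matrix system V a = ℓ, where row i of V is v_i (expressed in the standard basis). Since V is invertible (lower-triangular with 1s on the diagonal, up to permutation), solve by back-substitution:
  V =
[[0, 0, 1, 0],
 [1, 1, 1, 1],
 [1, 0, 0, 0],
 [1, 1, 0, 0]]
  V a = (-2, -8, -1, -5)
Solving gives a = (-1, -4, -2, -1).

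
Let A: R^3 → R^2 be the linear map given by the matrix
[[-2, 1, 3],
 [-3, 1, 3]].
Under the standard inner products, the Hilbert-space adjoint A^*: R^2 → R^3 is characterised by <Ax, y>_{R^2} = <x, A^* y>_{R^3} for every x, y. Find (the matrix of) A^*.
A^* = A^T =
[[-2, -3],
 [1, 1],
 [3, 3]]

For real matrices with standard dot products, the defining identity <Ax, y> = <x, A^* y> gives (Ax)^T y = x^T (A^*) y, i.e. x^T A^T y = x^T (A^*) y. Since this holds for all x, y, we must have A^* = A^T. Therefore
A^* =
[[-2, -3],
 [1, 1],
 [3, 3]].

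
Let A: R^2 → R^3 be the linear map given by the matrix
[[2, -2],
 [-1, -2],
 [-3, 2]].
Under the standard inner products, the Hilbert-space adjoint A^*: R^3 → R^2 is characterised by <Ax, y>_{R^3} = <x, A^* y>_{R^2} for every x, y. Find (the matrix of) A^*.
A^* = A^T =
[[2, -1, -3],
 [-2, -2, 2]]

For real matrices with standard dot products, the defining identity <Ax, y> = <x, A^* y> gives (Ax)^T y = x^T (A^*) y, i.e. x^T A^T y = x^T (A^*) y. Since this holds for all x, y, we must have A^* = A^T. Therefore
A^* =
[[2, -1, -3],
 [-2, -2, 2]].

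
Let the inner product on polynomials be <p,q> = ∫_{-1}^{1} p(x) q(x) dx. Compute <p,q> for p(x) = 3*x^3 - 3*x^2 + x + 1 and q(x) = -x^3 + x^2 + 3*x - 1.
<p,q> = 80/21

Expand the product: p(x)·q(x) = -3*x^6 + 6*x^5 + 5*x^4 - 12*x^3 + 7*x^2 + 2*x - 1.
∫_{-1}^{1} of each monomial x^k gives [2/(k+1) if k even, 0 if k odd]. Integrating term-by-term (or equivalently evaluating the antiderivative F(x) = -3*x^7/7 + x^6 + x^5 - 3*x^4 + 7*x^3/3 + x^2 - x at the endpoints):
  F(1) − F(−1) = 19/21 − (-61/21) = 80/21.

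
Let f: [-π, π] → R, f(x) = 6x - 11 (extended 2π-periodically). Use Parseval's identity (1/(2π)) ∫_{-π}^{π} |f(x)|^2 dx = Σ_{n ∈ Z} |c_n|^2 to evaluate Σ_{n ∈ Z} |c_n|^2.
Σ |c_n|^2 = 12π^2 + 121

Expand and integrate term by term over [-π, π]:
  ∫ (6x)^2 dx = 36·(2π^3/3); ∫ 2·6·(-11)·x dx = 0 (odd integrand); ∫ (-11)^2 dx = 121·2π.
So (1/(2π)) ∫_{-π}^{π} (6x - 11)^2 dx = 36π^2/3 + 121 = 12π^2 + 121.
Parseval ⇒ Σ |c_n|^2 = 12π^2 + 121.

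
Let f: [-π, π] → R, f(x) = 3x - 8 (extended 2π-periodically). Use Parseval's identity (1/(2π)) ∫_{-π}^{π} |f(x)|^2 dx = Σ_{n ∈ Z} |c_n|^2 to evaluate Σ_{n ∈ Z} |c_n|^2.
Σ |c_n|^2 = 3π^2 + 64

Expand and integrate term by term over [-π, π]:
  ∫ (3x)^2 dx = 9·(2π^3/3); ∫ 2·3·(-8)·x dx = 0 (odd integrand); ∫ (-8)^2 dx = 64·2π.
So (1/(2π)) ∫_{-π}^{π} (3x - 8)^2 dx = 9π^2/3 + 64 = 3π^2 + 64.
Parseval ⇒ Σ |c_n|^2 = 3π^2 + 64.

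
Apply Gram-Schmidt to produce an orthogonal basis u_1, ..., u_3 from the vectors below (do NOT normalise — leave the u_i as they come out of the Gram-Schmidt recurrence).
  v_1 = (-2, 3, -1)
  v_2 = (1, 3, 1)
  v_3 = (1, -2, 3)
Orthogonal basis:
  u_1 = (-2, 3, -1)
  u_2 = (13/7, 12/7, 10/7)
  u_3 = (-69/59, -23/118, 207/118)

Apply the Gram-Schmidt recurrence
  u_1 = v_1
  u_i = v_i − Σ_{j<i} ((v_i · u_j) / (u_j · u_j)) · u_j.

Step by step this gives:
  u_1 = (-2, 3, -1)
  u_2 = (13/7, 12/7, 10/7)
  u_3 = (-69/59, -23/118, 207/118)

Orthogonality check:
  u_2 · u_1 = 0 (should be 0)
  u_3 · u_1 = 0 (should be 0)
  u_3 · u_2 = 0 (should be 0)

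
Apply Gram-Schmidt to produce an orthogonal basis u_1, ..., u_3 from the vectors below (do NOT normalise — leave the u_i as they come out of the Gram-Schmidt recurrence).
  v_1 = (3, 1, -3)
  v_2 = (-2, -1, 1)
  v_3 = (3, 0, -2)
Orthogonal basis:
  u_1 = (3, 1, -3)
  u_2 = (-8/19, -9/19, -11/19)
  u_3 = (4/7, -6/7, 2/7)

Apply the Gram-Schmidt recurrence
  u_1 = v_1
  u_i = v_i − Σ_{j<i} ((v_i · u_j) / (u_j · u_j)) · u_j.

Step by step this gives:
  u_1 = (3, 1, -3)
  u_2 = (-8/19, -9/19, -11/19)
  u_3 = (4/7, -6/7, 2/7)

Orthogonality check:
  u_2 · u_1 = 0 (should be 0)
  u_3 · u_1 = 0 (should be 0)
  u_3 · u_2 = 0 (should be 0)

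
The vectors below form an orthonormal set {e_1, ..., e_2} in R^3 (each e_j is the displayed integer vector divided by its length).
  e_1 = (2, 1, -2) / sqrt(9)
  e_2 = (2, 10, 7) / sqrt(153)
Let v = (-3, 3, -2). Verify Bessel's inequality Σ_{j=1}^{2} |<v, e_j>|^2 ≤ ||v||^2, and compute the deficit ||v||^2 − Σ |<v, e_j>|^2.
Σ |<v, e_j>|^2 = 13/17; ||v||^2 = 22; deficit = 361/17

Write each e_j = u_j / sqrt(<u_j, u_j>) where u_j is the displayed integer vector. Then <v, e_j> = <v, u_j> / sqrt(<u_j, u_j>), so |<v, e_j>|^2 = <v, u_j>^2 / <u_j, u_j>.
Coefficients: <v, e_1> = 1/sqrt(9), <v, e_2> = 10/sqrt(153).
Square and sum: Σ |<v, e_j>|^2 = 13/17.
Compute ||v||^2 = v·v = 22.
Deficit = 22 − 13/17 = 361/17 ≥ 0, confirming Bessel's inequality. (The deficit equals ||v − Σ <v,e_j> e_j||^2, the squared distance from v to span{e_j}.)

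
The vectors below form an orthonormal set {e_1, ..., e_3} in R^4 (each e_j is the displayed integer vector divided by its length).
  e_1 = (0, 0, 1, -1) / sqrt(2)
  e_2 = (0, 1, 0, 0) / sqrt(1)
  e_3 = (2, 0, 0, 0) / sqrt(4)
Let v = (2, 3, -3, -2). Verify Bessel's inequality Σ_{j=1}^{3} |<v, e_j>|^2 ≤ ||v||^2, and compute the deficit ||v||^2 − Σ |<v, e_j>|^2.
Σ |<v, e_j>|^2 = 27/2; ||v||^2 = 26; deficit = 25/2

Write each e_j = u_j / sqrt(<u_j, u_j>) where u_j is the displayed integer vector. Then <v, e_j> = <v, u_j> / sqrt(<u_j, u_j>), so |<v, e_j>|^2 = <v, u_j>^2 / <u_j, u_j>.
Coefficients: <v, e_1> = -1/sqrt(2), <v, e_2> = 3/sqrt(1), <v, e_3> = 4/sqrt(4).
Square and sum: Σ |<v, e_j>|^2 = 27/2.
Compute ||v||^2 = v·v = 26.
Deficit = 26 − 27/2 = 25/2 ≥ 0, confirming Bessel's inequality. (The deficit equals ||v − Σ <v,e_j> e_j||^2, the squared distance from v to span{e_j}.)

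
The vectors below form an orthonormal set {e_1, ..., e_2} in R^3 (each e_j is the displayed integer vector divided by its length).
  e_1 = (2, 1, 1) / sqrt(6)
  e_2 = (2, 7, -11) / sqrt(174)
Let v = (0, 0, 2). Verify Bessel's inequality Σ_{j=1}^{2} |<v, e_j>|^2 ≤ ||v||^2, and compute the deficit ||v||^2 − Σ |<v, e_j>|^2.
Σ |<v, e_j>|^2 = 100/29; ||v||^2 = 4; deficit = 16/29

Write each e_j = u_j / sqrt(<u_j, u_j>) where u_j is the displayed integer vector. Then <v, e_j> = <v, u_j> / sqrt(<u_j, u_j>), so |<v, e_j>|^2 = <v, u_j>^2 / <u_j, u_j>.
Coefficients: <v, e_1> = 2/sqrt(6), <v, e_2> = -22/sqrt(174).
Square and sum: Σ |<v, e_j>|^2 = 100/29.
Compute ||v||^2 = v·v = 4.
Deficit = 4 − 100/29 = 16/29 ≥ 0, confirming Bessel's inequality. (The deficit equals ||v − Σ <v,e_j> e_j||^2, the squared distance from v to span{e_j}.)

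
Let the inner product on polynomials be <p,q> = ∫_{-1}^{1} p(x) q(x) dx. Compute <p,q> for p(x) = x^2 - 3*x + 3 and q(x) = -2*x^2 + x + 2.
<p,q> = 98/15

Expand the product: p(x)·q(x) = -2*x^4 + 7*x^3 - 7*x^2 - 3*x + 6.
∫_{-1}^{1} of each monomial x^k gives [2/(k+1) if k even, 0 if k odd]. Integrating term-by-term (or equivalently evaluating the antiderivative F(x) = -2*x^5/5 + 7*x^4/4 - 7*x^3/3 - 3*x^2/2 + 6*x at the endpoints):
  F(1) − F(−1) = 211/60 − (-181/60) = 98/15.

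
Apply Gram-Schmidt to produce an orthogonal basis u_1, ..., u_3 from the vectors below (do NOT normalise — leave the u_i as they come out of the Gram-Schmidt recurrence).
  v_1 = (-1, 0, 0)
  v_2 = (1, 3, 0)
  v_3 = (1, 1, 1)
Orthogonal basis:
  u_1 = (-1, 0, 0)
  u_2 = (0, 3, 0)
  u_3 = (0, 0, 1)

Apply the Gram-Schmidt recurrence
  u_1 = v_1
  u_i = v_i − Σ_{j<i} ((v_i · u_j) / (u_j · u_j)) · u_j.

Step by step this gives:
  u_1 = (-1, 0, 0)
  u_2 = (0, 3, 0)
  u_3 = (0, 0, 1)

Orthogonality check:
  u_2 · u_1 = 0 (should be 0)
  u_3 · u_1 = 0 (should be 0)
  u_3 · u_2 = 0 (should be 0)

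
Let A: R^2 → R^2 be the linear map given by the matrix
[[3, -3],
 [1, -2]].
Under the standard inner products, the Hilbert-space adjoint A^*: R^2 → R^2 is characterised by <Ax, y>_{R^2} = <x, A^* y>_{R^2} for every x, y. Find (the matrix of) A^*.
A^* = A^T =
[[3, 1],
 [-3, -2]]

For real matrices with standard dot products, the defining identity <Ax, y> = <x, A^* y> gives (Ax)^T y = x^T (A^*) y, i.e. x^T A^T y = x^T (A^*) y. Since this holds for all x, y, we must have A^* = A^T. Therefore
A^* =
[[3, 1],
 [-3, -2]].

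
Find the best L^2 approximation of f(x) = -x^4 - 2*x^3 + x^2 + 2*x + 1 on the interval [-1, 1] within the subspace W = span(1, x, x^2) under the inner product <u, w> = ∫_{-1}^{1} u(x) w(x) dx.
g(x) = x^2/7 + 4*x/5 + 38/35

The best approximation g ∈ W is the orthogonal projection of f onto W. Writing g = a_0 + a_1 x + a_2 x^2, the coefficients solve the normal equations G · a = b where
  G_{ij} = <φ_i, φ_j> and b_i = <f, φ_i>, with φ_0 = 1, φ_1 = x, φ_2 = x^2.
G =
  [2, 0, 2/3]
  [0, 2/3, 0]
  [2/3, 0, 2/5],
b = (34/15, 8/15, 82/105).
Solving gives a_0 = 38/35, a_1 = 4/5, a_2 = 1/7, so
  g(x) = x^2/7 + 4*x/5 + 38/35.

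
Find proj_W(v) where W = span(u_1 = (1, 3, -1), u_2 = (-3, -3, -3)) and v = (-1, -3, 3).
proj_W(v) = (-1/3, -10/3, 8/3)

Set up U = [u_1 | ... | u_2] ∈ R^(3×2). The projector onto W = col(U) is P = U (U^T U)^(-1) U^T.
Compute U^T U =
  [11, -9]
  [-9, 27],
and U^T v = (-13, 3).
Solve U^T U · c = U^T v for the coefficients: c = (-3/2, -7/18). The projection is proj_W(v) = U c.
Check: (v - proj_W(v)) · u_1 = 0  (should be 0).
Check: (v - proj_W(v)) · u_2 = 0  (should be 0).
Result: proj_W(v) = (-1/3, -10/3, 8/3).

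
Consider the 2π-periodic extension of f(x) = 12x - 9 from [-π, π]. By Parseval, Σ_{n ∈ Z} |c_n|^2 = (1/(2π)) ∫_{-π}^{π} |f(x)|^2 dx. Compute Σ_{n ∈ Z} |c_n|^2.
Σ |c_n|^2 = 48π^2 + 81

Expand and integrate term by term over [-π, π]:
  ∫ (12x)^2 dx = 144·(2π^3/3); ∫ 2·12·(-9)·x dx = 0 (odd integrand); ∫ (-9)^2 dx = 81·2π.
So (1/(2π)) ∫_{-π}^{π} (12x - 9)^2 dx = 144π^2/3 + 81 = 48π^2 + 81.
Parseval ⇒ Σ |c_n|^2 = 48π^2 + 81.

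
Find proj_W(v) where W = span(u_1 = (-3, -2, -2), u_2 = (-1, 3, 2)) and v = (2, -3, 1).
proj_W(v) = (440/189, -319/189, -152/189)

Set up U = [u_1 | ... | u_2] ∈ R^(3×2). The projector onto W = col(U) is P = U (U^T U)^(-1) U^T.
Compute U^T U =
  [17, -7]
  [-7, 14],
and U^T v = (-2, -9).
Solve U^T U · c = U^T v for the coefficients: c = (-13/27, -167/189). The projection is proj_W(v) = U c.
Check: (v - proj_W(v)) · u_1 = 0  (should be 0).
Check: (v - proj_W(v)) · u_2 = 0  (should be 0).
Result: proj_W(v) = (440/189, -319/189, -152/189).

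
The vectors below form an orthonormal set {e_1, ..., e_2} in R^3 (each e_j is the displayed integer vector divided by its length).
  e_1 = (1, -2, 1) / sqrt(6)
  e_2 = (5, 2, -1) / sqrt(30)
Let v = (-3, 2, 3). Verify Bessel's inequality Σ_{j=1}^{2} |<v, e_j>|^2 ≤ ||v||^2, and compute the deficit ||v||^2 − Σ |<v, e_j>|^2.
Σ |<v, e_j>|^2 = 46/5; ||v||^2 = 22; deficit = 64/5

Write each e_j = u_j / sqrt(<u_j, u_j>) where u_j is the displayed integer vector. Then <v, e_j> = <v, u_j> / sqrt(<u_j, u_j>), so |<v, e_j>|^2 = <v, u_j>^2 / <u_j, u_j>.
Coefficients: <v, e_1> = -4/sqrt(6), <v, e_2> = -14/sqrt(30).
Square and sum: Σ |<v, e_j>|^2 = 46/5.
Compute ||v||^2 = v·v = 22.
Deficit = 22 − 46/5 = 64/5 ≥ 0, confirming Bessel's inequality. (The deficit equals ||v − Σ <v,e_j> e_j||^2, the squared distance from v to span{e_j}.)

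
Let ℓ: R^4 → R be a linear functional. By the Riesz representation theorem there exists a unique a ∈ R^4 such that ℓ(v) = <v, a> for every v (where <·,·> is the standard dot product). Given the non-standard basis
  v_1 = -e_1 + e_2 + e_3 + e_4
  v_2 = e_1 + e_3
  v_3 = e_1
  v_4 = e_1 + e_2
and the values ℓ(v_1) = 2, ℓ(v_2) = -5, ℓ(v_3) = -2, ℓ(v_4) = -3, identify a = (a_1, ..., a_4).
a = (-2, -1, -3, 4)

Write a = (a_1, ..., a_4) in the standard basis. For each basis vector v_i, ℓ(v_i) = <v_i, a> is a linear equation in the a_j's. Collect the n equations into a matrix system V a = ℓ, where row i of V is v_i (expressed in the standard basis). Since V is invertible (lower-triangular with 1s on the diagonal, up to permutation), solve by back-substitution:
  V =
[[-1, 1, 1, 1],
 [1, 0, 1, 0],
 [1, 0, 0, 0],
 [1, 1, 0, 0]]
  V a = (2, -5, -2, -3)
Solving gives a = (-2, -1, -3, 4).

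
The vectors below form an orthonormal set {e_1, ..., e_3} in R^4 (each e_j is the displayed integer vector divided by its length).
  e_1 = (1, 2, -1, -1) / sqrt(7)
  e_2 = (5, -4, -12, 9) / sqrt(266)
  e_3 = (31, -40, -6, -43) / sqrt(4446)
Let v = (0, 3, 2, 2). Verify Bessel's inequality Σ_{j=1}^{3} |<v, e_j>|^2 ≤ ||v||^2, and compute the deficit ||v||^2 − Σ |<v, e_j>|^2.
Σ |<v, e_j>|^2 = 1460/117; ||v||^2 = 17; deficit = 529/117

Write each e_j = u_j / sqrt(<u_j, u_j>) where u_j is the displayed integer vector. Then <v, e_j> = <v, u_j> / sqrt(<u_j, u_j>), so |<v, e_j>|^2 = <v, u_j>^2 / <u_j, u_j>.
Coefficients: <v, e_1> = 2/sqrt(7), <v, e_2> = -18/sqrt(266), <v, e_3> = -218/sqrt(4446).
Square and sum: Σ |<v, e_j>|^2 = 1460/117.
Compute ||v||^2 = v·v = 17.
Deficit = 17 − 1460/117 = 529/117 ≥ 0, confirming Bessel's inequality. (The deficit equals ||v − Σ <v,e_j> e_j||^2, the squared distance from v to span{e_j}.)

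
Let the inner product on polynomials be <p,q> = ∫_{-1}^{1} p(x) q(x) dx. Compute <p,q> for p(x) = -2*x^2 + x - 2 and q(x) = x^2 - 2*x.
<p,q> = -52/15

Expand the product: p(x)·q(x) = -2*x^4 + 5*x^3 - 4*x^2 + 4*x.
∫_{-1}^{1} of each monomial x^k gives [2/(k+1) if k even, 0 if k odd]. Integrating term-by-term (or equivalently evaluating the antiderivative F(x) = -2*x^5/5 + 5*x^4/4 - 4*x^3/3 + 2*x^2 at the endpoints):
  F(1) − F(−1) = 91/60 − (299/60) = -52/15.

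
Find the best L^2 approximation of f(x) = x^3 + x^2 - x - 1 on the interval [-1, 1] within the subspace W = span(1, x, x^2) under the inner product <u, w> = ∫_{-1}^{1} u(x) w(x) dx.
g(x) = x^2 - 2*x/5 - 1

The best approximation g ∈ W is the orthogonal projection of f onto W. Writing g = a_0 + a_1 x + a_2 x^2, the coefficients solve the normal equations G · a = b where
  G_{ij} = <φ_i, φ_j> and b_i = <f, φ_i>, with φ_0 = 1, φ_1 = x, φ_2 = x^2.
G =
  [2, 0, 2/3]
  [0, 2/3, 0]
  [2/3, 0, 2/5],
b = (-4/3, -4/15, -4/15).
Solving gives a_0 = -1, a_1 = -2/5, a_2 = 1, so
  g(x) = x^2 - 2*x/5 - 1.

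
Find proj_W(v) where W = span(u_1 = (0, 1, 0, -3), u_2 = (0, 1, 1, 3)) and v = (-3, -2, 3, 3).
proj_W(v) = (0, -29/46, 6/23, 159/46)

Set up U = [u_1 | ... | u_2] ∈ R^(4×2). The projector onto W = col(U) is P = U (U^T U)^(-1) U^T.
Compute U^T U =
  [10, -8]
  [-8, 11],
and U^T v = (-11, 10).
Solve U^T U · c = U^T v for the coefficients: c = (-41/46, 6/23). The projection is proj_W(v) = U c.
Check: (v - proj_W(v)) · u_1 = 0  (should be 0).
Check: (v - proj_W(v)) · u_2 = 0  (should be 0).
Result: proj_W(v) = (0, -29/46, 6/23, 159/46).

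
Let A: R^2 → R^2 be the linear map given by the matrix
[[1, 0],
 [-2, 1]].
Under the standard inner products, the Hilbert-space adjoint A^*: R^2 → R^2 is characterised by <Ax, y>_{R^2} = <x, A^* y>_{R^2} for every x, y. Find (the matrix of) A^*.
A^* = A^T =
[[1, -2],
 [0, 1]]

For real matrices with standard dot products, the defining identity <Ax, y> = <x, A^* y> gives (Ax)^T y = x^T (A^*) y, i.e. x^T A^T y = x^T (A^*) y. Since this holds for all x, y, we must have A^* = A^T. Therefore
A^* =
[[1, -2],
 [0, 1]].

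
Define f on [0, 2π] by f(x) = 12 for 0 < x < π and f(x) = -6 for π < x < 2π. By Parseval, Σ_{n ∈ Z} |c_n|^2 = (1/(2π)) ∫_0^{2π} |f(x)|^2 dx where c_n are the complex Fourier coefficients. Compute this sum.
Σ |c_n|^2 = 90

Parseval equates the L^2 energy of f (normalised by 1/(2π)) with the ℓ^2 sum of its Fourier coefficients: (1/(2π)) ∫_0^{2π} |f|^2 = Σ |c_n|^2.
Compute the left side: (1/(2π)) [∫_0^π 12^2 dx + ∫_π^{2π} (-6)^2 dx] = (1/(2π)) · (144π + 36π) = (144 + 36)/2 = 90.
So Σ_{n ∈ Z} |c_n|^2 = 90.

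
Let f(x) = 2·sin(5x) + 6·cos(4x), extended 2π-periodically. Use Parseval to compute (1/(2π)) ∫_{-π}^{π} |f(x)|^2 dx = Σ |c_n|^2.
Σ |c_n|^2 = 20

Expand |f|^2 and use orthogonality of {sin(nx), cos(mx)} on [-π, π]:
  ∫_{-π}^{π} sin(nx)^2 dx = π, ∫ cos(mx)^2 dx = π, and cross terms integrate to 0.
So ∫_{-π}^{π} f(x)^2 dx = 2^2 · π + 6^2 · π = (4 + 36)π.
Divide by 2π: (4 + 36)/2 = 20.
By Parseval, this equals Σ |c_n|^2.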